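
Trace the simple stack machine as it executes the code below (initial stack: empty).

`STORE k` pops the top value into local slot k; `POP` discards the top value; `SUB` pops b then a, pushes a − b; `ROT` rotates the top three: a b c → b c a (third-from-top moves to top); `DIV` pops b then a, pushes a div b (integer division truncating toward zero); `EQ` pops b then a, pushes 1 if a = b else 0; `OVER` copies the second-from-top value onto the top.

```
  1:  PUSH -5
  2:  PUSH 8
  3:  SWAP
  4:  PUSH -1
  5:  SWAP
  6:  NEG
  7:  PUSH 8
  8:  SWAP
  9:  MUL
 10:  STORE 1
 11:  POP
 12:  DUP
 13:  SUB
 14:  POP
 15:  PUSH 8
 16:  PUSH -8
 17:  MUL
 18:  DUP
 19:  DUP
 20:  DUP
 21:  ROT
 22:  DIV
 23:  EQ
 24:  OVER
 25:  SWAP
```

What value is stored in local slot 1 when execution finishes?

PUSH -5  [-5]
PUSH 8   [-5, 8]
SWAP     [8, -5]
PUSH -1  [8, -5, -1]
SWAP     [8, -1, -5]
NEG      [8, -1, 5]
PUSH 8   [8, -1, 5, 8]
SWAP     [8, -1, 8, 5]
MUL      [8, -1, 40]
STORE 1  [8, -1]
POP      [8]
DUP      [8, 8]
SUB      [0]
POP      []
PUSH 8   [8]
PUSH -8  [8, -8]
MUL      [-64]
DUP      [-64, -64]
DUP      [-64, -64, -64]
DUP      [-64, -64, -64, -64]
ROT      [-64, -64, -64, -64]
DIV      [-64, -64, 1]
EQ       [-64, 0]
OVER     [-64, 0, -64]
SWAP     [-64, -64, 0]

40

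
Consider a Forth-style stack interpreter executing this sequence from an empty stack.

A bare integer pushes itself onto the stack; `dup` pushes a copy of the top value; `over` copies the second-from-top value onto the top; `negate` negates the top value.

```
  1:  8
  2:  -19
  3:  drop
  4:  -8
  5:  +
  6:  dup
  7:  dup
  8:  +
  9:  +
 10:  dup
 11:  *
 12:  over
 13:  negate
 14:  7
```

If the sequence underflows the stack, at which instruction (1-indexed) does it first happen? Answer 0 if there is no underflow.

12

8     [8]
-19   [8, -19]
drop  [8]
-8    [8, -8]
+     [0]
dup   [0, 0]
dup   [0, 0, 0]
+     [0, 0]
+     [0]
dup   [0, 0]
*     [0]
over  — needs 2 operands, stack has 1 → underflow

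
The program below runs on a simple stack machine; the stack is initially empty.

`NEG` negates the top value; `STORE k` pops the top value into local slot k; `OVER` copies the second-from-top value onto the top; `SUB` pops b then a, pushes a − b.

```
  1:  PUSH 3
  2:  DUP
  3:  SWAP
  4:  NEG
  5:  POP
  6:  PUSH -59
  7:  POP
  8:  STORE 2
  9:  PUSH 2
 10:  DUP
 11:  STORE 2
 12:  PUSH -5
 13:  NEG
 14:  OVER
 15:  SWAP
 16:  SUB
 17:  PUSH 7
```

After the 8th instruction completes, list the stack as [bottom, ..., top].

PUSH 3    3
DUP       3 3
SWAP      3 3
NEG       3 -3
POP       3
PUSH -59  3 -59
POP       3
STORE 2   (empty)

[]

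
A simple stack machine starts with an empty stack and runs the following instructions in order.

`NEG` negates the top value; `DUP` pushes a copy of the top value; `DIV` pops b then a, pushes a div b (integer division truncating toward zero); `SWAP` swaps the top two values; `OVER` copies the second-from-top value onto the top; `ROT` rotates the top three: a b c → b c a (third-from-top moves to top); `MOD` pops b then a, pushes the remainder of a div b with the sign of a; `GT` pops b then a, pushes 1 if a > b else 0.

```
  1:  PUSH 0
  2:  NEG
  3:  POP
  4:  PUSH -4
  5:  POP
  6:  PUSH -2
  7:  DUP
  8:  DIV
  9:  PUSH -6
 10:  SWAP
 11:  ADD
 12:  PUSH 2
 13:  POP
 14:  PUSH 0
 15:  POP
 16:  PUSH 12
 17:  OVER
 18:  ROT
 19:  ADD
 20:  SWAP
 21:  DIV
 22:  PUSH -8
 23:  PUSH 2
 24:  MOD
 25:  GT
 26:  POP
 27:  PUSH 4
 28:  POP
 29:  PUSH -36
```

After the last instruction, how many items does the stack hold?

1

PUSH 0   → [0]
NEG      → [0]
POP      → []
PUSH -4  → [-4]
POP      → []
PUSH -2  → [-2]
DUP      → [-2, -2]
DIV      → [1]
PUSH -6  → [1, -6]
SWAP     → [-6, 1]
ADD      → [-5]
PUSH 2   → [-5, 2]
POP      → [-5]
PUSH 0   → [-5, 0]
POP      → [-5]
PUSH 12  → [-5, 12]
OVER     → [-5, 12, -5]
ROT      → [12, -5, -5]
ADD      → [12, -10]
SWAP     → [-10, 12]
DIV      → [0]
PUSH -8  → [0, -8]
PUSH 2   → [0, -8, 2]
MOD      → [0, 0]
GT       → [0]
POP      → []
PUSH 4   → [4]
POP      → []
PUSH -36 → [-36]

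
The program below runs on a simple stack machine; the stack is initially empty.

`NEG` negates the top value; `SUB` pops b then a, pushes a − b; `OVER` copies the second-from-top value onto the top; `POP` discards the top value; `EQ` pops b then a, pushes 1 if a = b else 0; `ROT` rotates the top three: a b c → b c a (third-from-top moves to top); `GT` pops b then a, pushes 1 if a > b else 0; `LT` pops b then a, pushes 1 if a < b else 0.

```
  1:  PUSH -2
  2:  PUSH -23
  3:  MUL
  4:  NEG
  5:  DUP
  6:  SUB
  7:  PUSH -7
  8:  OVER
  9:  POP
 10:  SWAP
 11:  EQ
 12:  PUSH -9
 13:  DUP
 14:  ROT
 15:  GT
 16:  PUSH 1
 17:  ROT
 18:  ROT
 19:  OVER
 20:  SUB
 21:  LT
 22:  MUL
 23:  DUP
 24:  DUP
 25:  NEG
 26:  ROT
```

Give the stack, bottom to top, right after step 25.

PUSH -2  → -2
PUSH -23 → -2 -23
MUL      → 46
NEG      → -46
DUP      → -46 -46
SUB      → 0
PUSH -7  → 0 -7
OVER     → 0 -7 0
POP      → 0 -7
SWAP     → -7 0
EQ       → 0
PUSH -9  → 0 -9
DUP      → 0 -9 -9
ROT      → -9 -9 0
GT       → -9 0
PUSH 1   → -9 0 1
ROT      → 0 1 -9
ROT      → 1 -9 0
OVER     → 1 -9 0 -9
SUB      → 1 -9 9
LT       → 1 1
MUL      → 1
DUP      → 1 1
DUP      → 1 1 1
NEG      → 1 1 -1

[1, 1, -1]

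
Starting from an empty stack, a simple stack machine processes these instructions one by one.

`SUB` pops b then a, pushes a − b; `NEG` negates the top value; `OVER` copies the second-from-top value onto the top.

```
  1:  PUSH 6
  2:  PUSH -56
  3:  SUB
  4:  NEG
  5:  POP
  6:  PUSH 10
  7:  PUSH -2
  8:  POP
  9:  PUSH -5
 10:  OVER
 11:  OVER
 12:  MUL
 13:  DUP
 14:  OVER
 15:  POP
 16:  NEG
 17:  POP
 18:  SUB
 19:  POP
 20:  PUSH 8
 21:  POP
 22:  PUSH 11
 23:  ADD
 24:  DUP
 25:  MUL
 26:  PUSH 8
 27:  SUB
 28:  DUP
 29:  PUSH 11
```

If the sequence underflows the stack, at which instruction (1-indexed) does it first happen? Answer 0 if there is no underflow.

PUSH 6   → [6]
PUSH -56 → [6, -56]
SUB      → [62]
NEG      → [-62]
POP      → []
PUSH 10  → [10]
PUSH -2  → [10, -2]
POP      → [10]
PUSH -5  → [10, -5]
OVER     → [10, -5, 10]
OVER     → [10, -5, 10, -5]
MUL      → [10, -5, -50]
DUP      → [10, -5, -50, -50]
OVER     → [10, -5, -50, -50, -50]
POP      → [10, -5, -50, -50]
NEG      → [10, -5, -50, 50]
POP      → [10, -5, -50]
SUB      → [10, 45]
POP      → [10]
PUSH 8   → [10, 8]
POP      → [10]
PUSH 11  → [10, 11]
ADD      → [21]
DUP      → [21, 21]
MUL      → [441]
PUSH 8   → [441, 8]
SUB      → [433]
DUP      → [433, 433]
PUSH 11  → [433, 433, 11]

0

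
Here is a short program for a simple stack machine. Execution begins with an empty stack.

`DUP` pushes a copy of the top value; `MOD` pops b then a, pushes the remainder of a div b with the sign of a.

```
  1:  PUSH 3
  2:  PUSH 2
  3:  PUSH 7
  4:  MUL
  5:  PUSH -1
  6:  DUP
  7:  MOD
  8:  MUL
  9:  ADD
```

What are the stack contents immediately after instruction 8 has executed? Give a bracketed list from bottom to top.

PUSH 3  : 3
PUSH 2  : 3 2
PUSH 7  : 3 2 7
MUL     : 3 14
PUSH -1 : 3 14 -1
DUP     : 3 14 -1 -1
MOD     : 3 14 0
MUL     : 3 0

[3, 0]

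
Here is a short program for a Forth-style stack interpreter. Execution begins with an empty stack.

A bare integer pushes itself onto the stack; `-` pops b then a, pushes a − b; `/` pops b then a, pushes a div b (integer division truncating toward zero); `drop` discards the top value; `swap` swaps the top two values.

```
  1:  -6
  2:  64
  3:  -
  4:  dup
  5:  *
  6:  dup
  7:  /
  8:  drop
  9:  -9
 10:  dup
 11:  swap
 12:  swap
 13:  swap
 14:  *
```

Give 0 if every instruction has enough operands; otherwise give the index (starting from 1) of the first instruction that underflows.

0

-6   : [-6]
64   : [-6, 64]
-    : [-70]
dup  : [-70, -70]
*    : [4900]
dup  : [4900, 4900]
/    : [1]
drop : []
-9   : [-9]
dup  : [-9, -9]
swap : [-9, -9]
swap : [-9, -9]
swap : [-9, -9]
*    : [81]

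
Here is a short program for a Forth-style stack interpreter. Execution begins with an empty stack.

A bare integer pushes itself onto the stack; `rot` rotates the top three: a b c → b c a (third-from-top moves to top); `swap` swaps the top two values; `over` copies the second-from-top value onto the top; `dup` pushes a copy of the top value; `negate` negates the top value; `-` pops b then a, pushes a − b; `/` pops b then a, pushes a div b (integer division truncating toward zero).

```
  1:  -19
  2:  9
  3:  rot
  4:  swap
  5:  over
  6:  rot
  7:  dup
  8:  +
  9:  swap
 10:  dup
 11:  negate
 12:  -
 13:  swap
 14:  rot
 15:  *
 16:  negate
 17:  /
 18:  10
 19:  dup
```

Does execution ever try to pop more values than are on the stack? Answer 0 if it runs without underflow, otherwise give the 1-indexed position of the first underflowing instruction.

-19  -19
9    -19 9
rot  — needs 3 operands, stack has 2 → underflow

3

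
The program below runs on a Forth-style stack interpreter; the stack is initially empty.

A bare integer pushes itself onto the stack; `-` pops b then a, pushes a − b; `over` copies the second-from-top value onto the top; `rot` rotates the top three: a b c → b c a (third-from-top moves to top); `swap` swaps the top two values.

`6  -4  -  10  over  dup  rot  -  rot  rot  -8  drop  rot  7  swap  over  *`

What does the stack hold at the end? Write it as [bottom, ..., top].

6    : [6]
-4   : [6, -4]
-    : [10]
10   : [10, 10]
over : [10, 10, 10]
dup  : [10, 10, 10, 10]
rot  : [10, 10, 10, 10]
-    : [10, 10, 0]
rot  : [10, 0, 10]
rot  : [0, 10, 10]
-8   : [0, 10, 10, -8]
drop : [0, 10, 10]
rot  : [10, 10, 0]
7    : [10, 10, 0, 7]
swap : [10, 10, 7, 0]
over : [10, 10, 7, 0, 7]
*    : [10, 10, 7, 0]

[10, 10, 7, 0]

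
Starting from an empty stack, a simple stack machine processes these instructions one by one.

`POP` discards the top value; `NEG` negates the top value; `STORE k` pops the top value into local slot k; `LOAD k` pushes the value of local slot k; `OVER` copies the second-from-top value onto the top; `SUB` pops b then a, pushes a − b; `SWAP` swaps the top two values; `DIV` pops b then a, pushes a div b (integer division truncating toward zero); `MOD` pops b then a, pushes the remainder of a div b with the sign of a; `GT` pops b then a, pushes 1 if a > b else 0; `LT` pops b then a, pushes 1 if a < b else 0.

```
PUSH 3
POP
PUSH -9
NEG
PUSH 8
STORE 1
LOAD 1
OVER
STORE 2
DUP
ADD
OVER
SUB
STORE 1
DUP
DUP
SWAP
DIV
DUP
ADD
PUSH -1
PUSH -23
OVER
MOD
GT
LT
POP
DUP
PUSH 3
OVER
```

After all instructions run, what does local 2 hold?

PUSH 3    [3]
POP       []
PUSH -9   [-9]
NEG       [9]
PUSH 8    [9, 8]
STORE 1   [9]
LOAD 1    [9, 8]
OVER      [9, 8, 9]
STORE 2   [9, 8]
DUP       [9, 8, 8]
ADD       [9, 16]
OVER      [9, 16, 9]
SUB       [9, 7]
STORE 1   [9]
DUP       [9, 9]
DUP       [9, 9, 9]
SWAP      [9, 9, 9]
DIV       [9, 1]
DUP       [9, 1, 1]
ADD       [9, 2]
PUSH -1   [9, 2, -1]
PUSH -23  [9, 2, -1, -23]
OVER      [9, 2, -1, -23, -1]
MOD       [9, 2, -1, 0]
GT        [9, 2, 0]
LT        [9, 0]
POP       [9]
DUP       [9, 9]
PUSH 3    [9, 9, 3]
OVER      [9, 9, 3, 9]

9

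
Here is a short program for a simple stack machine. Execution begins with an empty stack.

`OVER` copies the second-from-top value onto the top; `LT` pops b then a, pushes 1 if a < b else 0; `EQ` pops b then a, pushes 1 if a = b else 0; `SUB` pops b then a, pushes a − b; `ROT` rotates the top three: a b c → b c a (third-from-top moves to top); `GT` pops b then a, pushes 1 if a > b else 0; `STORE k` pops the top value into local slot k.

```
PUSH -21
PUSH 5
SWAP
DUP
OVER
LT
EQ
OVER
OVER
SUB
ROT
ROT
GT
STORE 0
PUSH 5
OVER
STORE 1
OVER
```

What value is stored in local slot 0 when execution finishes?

1

PUSH -21  -21
PUSH 5    -21 5
SWAP      5 -21
DUP       5 -21 -21
OVER      5 -21 -21 -21
LT        5 -21 0
EQ        5 0
OVER      5 0 5
OVER      5 0 5 0
SUB       5 0 5
ROT       0 5 5
ROT       5 5 0
GT        5 1
STORE 0   5
PUSH 5    5 5
OVER      5 5 5
STORE 1   5 5
OVER      5 5 5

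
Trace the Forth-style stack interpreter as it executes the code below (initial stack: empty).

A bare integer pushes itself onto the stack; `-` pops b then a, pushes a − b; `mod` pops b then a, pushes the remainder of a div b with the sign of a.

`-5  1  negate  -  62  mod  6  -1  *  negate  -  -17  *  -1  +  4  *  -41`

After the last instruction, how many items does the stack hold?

2

-5     → -5
1      → -5 1
negate → -5 -1
-      → -4
62     → -4 62
mod    → -4
6      → -4 6
-1     → -4 6 -1
*      → -4 -6
negate → -4 6
-      → -10
-17    → -10 -17
*      → 170
-1     → 170 -1
+      → 169
4      → 169 4
*      → 676
-41    → 676 -41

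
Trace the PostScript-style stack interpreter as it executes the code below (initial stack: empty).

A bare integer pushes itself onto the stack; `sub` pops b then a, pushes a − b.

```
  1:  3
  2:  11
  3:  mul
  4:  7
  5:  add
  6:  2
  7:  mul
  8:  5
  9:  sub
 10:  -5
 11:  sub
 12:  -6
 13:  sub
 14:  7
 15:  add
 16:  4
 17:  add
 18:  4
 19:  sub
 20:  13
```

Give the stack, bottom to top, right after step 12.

3   → 3
11  → 3 11
mul → 33
7   → 33 7
add → 40
2   → 40 2
mul → 80
5   → 80 5
sub → 75
-5  → 75 -5
sub → 80
-6  → 80 -6

[80, -6]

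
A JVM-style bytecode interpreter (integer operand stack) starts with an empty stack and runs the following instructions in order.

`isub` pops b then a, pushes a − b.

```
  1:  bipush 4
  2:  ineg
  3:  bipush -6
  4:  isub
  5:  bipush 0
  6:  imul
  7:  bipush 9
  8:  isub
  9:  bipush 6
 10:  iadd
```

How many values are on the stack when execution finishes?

bipush 4  : 4
ineg      : -4
bipush -6 : -4 -6
isub      : 2
bipush 0  : 2 0
imul      : 0
bipush 9  : 0 9
isub      : -9
bipush 6  : -9 6
iadd      : -3

1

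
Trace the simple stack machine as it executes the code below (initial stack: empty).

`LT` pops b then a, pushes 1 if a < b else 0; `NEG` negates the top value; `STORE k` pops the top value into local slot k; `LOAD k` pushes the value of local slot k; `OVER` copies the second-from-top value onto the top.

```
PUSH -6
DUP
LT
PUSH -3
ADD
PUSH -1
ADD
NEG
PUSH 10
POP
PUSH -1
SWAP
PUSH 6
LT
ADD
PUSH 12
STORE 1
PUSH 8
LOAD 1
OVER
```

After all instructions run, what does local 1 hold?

PUSH -6  -6
DUP      -6 -6
LT       0
PUSH -3  0 -3
ADD      -3
PUSH -1  -3 -1
ADD      -4
NEG      4
PUSH 10  4 10
POP      4
PUSH -1  4 -1
SWAP     -1 4
PUSH 6   -1 4 6
LT       -1 1
ADD      0
PUSH 12  0 12
STORE 1  0
PUSH 8   0 8
LOAD 1   0 8 12
OVER     0 8 12 8

12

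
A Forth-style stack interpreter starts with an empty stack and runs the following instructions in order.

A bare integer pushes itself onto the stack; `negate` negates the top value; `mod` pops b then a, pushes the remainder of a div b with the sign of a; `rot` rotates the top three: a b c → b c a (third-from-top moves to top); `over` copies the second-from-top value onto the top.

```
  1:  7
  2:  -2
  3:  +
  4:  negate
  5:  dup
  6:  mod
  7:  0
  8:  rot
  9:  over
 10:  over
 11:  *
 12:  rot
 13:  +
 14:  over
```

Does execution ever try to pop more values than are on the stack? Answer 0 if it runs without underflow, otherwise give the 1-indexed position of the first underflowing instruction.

8

7      → [7]
-2     → [7, -2]
+      → [5]
negate → [-5]
dup    → [-5, -5]
mod    → [0]
0      → [0, 0]
rot  — needs 3 operands, stack has 2 → underflow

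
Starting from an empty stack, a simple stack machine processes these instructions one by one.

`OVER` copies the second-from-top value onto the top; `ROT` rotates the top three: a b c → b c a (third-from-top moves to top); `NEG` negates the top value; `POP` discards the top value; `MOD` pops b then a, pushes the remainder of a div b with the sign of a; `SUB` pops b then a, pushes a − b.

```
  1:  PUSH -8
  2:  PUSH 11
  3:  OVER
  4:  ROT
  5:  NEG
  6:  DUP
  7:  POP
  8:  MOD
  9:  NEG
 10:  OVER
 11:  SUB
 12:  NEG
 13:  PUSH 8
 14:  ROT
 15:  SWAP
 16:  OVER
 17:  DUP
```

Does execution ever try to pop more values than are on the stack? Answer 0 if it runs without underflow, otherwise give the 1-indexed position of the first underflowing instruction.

PUSH -8 → -8
PUSH 11 → -8 11
OVER    → -8 11 -8
ROT     → 11 -8 -8
NEG     → 11 -8 8
DUP     → 11 -8 8 8
POP     → 11 -8 8
MOD     → 11 0
NEG     → 11 0
OVER    → 11 0 11
SUB     → 11 -11
NEG     → 11 11
PUSH 8  → 11 11 8
ROT     → 11 8 11
SWAP    → 11 11 8
OVER    → 11 11 8 11
DUP     → 11 11 8 11 11

0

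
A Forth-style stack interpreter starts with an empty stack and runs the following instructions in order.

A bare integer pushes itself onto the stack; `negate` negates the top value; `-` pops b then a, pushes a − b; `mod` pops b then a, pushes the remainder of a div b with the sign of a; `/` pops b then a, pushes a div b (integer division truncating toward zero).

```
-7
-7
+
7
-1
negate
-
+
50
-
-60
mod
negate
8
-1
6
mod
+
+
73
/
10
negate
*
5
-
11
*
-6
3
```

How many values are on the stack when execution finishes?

3

-7     : -7
-7     : -7 -7
+      : -14
7      : -14 7
-1     : -14 7 -1
negate : -14 7 1
-      : -14 6
+      : -8
50     : -8 50
-      : -58
-60    : -58 -60
mod    : -58
negate : 58
8      : 58 8
-1     : 58 8 -1
6      : 58 8 -1 6
mod    : 58 8 -1
+      : 58 7
+      : 65
73     : 65 73
/      : 0
10     : 0 10
negate : 0 -10
*      : 0
5      : 0 5
-      : -5
11     : -5 11
*      : -55
-6     : -55 -6
3      : -55 -6 3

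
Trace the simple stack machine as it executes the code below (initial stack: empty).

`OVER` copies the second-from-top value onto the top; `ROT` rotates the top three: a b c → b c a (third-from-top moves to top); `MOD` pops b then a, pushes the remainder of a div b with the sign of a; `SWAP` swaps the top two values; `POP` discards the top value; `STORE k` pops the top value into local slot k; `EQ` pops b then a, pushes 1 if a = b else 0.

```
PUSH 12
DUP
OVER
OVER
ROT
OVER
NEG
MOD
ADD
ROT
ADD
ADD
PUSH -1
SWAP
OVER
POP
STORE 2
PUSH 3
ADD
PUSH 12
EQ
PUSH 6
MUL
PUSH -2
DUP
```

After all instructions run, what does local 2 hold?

36

PUSH 12 -> 12
DUP     -> 12 12
OVER    -> 12 12 12
OVER    -> 12 12 12 12
ROT     -> 12 12 12 12
OVER    -> 12 12 12 12 12
NEG     -> 12 12 12 12 -12
MOD     -> 12 12 12 0
ADD     -> 12 12 12
ROT     -> 12 12 12
ADD     -> 12 24
ADD     -> 36
PUSH -1 -> 36 -1
SWAP    -> -1 36
OVER    -> -1 36 -1
POP     -> -1 36
STORE 2 -> -1
PUSH 3  -> -1 3
ADD     -> 2
PUSH 12 -> 2 12
EQ      -> 0
PUSH 6  -> 0 6
MUL     -> 0
PUSH -2 -> 0 -2
DUP     -> 0 -2 -2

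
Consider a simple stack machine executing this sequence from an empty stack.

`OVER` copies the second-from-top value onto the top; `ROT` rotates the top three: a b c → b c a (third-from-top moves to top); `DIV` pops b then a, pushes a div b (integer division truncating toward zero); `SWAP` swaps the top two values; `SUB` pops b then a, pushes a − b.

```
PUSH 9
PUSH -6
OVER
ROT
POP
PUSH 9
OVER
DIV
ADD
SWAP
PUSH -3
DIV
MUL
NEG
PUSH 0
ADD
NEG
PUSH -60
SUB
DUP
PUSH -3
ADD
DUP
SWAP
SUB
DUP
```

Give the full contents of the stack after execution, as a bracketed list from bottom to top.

PUSH 9   : [9]
PUSH -6  : [9, -6]
OVER     : [9, -6, 9]
ROT      : [-6, 9, 9]
POP      : [-6, 9]
PUSH 9   : [-6, 9, 9]
OVER     : [-6, 9, 9, 9]
DIV      : [-6, 9, 1]
ADD      : [-6, 10]
SWAP     : [10, -6]
PUSH -3  : [10, -6, -3]
DIV      : [10, 2]
MUL      : [20]
NEG      : [-20]
PUSH 0   : [-20, 0]
ADD      : [-20]
NEG      : [20]
PUSH -60 : [20, -60]
SUB      : [80]
DUP      : [80, 80]
PUSH -3  : [80, 80, -3]
ADD      : [80, 77]
DUP      : [80, 77, 77]
SWAP     : [80, 77, 77]
SUB      : [80, 0]
DUP      : [80, 0, 0]

[80, 0, 0]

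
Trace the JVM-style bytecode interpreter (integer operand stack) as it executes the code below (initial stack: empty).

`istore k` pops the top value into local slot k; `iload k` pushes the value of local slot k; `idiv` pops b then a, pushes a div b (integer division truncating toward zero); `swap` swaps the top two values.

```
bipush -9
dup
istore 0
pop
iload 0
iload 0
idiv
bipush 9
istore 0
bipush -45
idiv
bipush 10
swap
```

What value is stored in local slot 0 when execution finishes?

9

bipush -9  → -9
dup        → -9 -9
istore 0   → -9
pop        → (empty)
iload 0    → -9
iload 0    → -9 -9
idiv       → 1
bipush 9   → 1 9
istore 0   → 1
bipush -45 → 1 -45
idiv       → 0
bipush 10  → 0 10
swap       → 10 0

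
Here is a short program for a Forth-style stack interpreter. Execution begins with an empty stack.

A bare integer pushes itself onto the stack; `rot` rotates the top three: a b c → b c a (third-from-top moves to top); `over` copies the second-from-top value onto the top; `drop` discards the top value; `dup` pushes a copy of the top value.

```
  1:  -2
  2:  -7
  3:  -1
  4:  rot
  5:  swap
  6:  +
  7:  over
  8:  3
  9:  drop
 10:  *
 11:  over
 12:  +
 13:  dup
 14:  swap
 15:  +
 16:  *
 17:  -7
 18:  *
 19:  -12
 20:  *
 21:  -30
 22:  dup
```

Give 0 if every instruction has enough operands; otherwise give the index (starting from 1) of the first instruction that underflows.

0

-2    -2
-7    -2 -7
-1    -2 -7 -1
rot   -7 -1 -2
swap  -7 -2 -1
+     -7 -3
over  -7 -3 -7
3     -7 -3 -7 3
drop  -7 -3 -7
*     -7 21
over  -7 21 -7
+     -7 14
dup   -7 14 14
swap  -7 14 14
+     -7 28
*     -196
-7    -196 -7
*     1372
-12   1372 -12
*     -16464
-30   -16464 -30
dup   -16464 -30 -30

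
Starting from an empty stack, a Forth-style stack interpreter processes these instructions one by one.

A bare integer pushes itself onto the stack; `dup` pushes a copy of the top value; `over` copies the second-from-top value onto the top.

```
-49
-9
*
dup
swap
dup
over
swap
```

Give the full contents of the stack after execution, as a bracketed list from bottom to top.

-49   [-49]
-9    [-49, -9]
*     [441]
dup   [441, 441]
swap  [441, 441]
dup   [441, 441, 441]
over  [441, 441, 441, 441]
swap  [441, 441, 441, 441]

[441, 441, 441, 441]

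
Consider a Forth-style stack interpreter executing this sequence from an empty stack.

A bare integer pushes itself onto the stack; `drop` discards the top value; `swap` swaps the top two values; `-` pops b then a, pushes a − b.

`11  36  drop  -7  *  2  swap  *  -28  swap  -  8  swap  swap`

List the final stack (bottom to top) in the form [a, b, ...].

11   -> 11
36   -> 11 36
drop -> 11
-7   -> 11 -7
*    -> -77
2    -> -77 2
swap -> 2 -77
*    -> -154
-28  -> -154 -28
swap -> -28 -154
-    -> 126
8    -> 126 8
swap -> 8 126
swap -> 126 8

[126, 8]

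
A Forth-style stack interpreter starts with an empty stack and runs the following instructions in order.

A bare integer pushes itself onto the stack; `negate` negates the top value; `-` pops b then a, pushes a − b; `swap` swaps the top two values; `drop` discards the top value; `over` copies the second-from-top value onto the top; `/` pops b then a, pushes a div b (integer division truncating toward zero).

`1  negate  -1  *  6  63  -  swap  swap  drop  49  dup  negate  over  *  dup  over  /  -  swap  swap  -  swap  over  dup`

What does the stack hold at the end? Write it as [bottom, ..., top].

[2451, 1, 2451, 2451]

1       [1]
negate  [-1]
-1      [-1, -1]
*       [1]
6       [1, 6]
63      [1, 6, 63]
-       [1, -57]
swap    [-57, 1]
swap    [1, -57]
drop    [1]
49      [1, 49]
dup     [1, 49, 49]
negate  [1, 49, -49]
over    [1, 49, -49, 49]
*       [1, 49, -2401]
dup     [1, 49, -2401, -2401]
over    [1, 49, -2401, -2401, -2401]
/       [1, 49, -2401, 1]
-       [1, 49, -2402]
swap    [1, -2402, 49]
swap    [1, 49, -2402]
-       [1, 2451]
swap    [2451, 1]
over    [2451, 1, 2451]
dup     [2451, 1, 2451, 2451]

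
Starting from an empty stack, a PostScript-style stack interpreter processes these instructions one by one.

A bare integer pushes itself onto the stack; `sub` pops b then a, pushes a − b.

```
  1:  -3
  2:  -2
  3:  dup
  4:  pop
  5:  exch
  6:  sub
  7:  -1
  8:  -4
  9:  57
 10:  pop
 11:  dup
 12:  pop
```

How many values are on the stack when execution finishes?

3

-3    [-3]
-2    [-3, -2]
dup   [-3, -2, -2]
pop   [-3, -2]
exch  [-2, -3]
sub   [1]
-1    [1, -1]
-4    [1, -1, -4]
57    [1, -1, -4, 57]
pop   [1, -1, -4]
dup   [1, -1, -4, -4]
pop   [1, -1, -4]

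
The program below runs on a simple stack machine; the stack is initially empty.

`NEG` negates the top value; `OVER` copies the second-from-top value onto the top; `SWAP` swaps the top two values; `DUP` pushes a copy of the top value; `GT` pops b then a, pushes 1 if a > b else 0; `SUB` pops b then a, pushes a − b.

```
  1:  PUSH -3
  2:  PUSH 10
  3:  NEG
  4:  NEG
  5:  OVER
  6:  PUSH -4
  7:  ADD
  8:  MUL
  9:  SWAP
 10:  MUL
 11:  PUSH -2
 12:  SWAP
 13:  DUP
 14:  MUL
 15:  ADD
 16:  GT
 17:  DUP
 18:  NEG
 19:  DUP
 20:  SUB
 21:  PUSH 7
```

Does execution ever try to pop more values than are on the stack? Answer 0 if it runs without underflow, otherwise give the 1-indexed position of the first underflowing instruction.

16

PUSH -3 : -3
PUSH 10 : -3 10
NEG     : -3 -10
NEG     : -3 10
OVER    : -3 10 -3
PUSH -4 : -3 10 -3 -4
ADD     : -3 10 -7
MUL     : -3 -70
SWAP    : -70 -3
MUL     : 210
PUSH -2 : 210 -2
SWAP    : -2 210
DUP     : -2 210 210
MUL     : -2 44100
ADD     : 44098
GT  — needs 2 operands, stack has 1 → underflow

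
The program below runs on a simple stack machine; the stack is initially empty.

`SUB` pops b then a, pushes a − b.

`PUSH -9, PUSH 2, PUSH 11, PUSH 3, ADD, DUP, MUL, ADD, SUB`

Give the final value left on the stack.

PUSH -9 : [-9]
PUSH 2  : [-9, 2]
PUSH 11 : [-9, 2, 11]
PUSH 3  : [-9, 2, 11, 3]
ADD     : [-9, 2, 14]
DUP     : [-9, 2, 14, 14]
MUL     : [-9, 2, 196]
ADD     : [-9, 198]
SUB     : [-207]

-207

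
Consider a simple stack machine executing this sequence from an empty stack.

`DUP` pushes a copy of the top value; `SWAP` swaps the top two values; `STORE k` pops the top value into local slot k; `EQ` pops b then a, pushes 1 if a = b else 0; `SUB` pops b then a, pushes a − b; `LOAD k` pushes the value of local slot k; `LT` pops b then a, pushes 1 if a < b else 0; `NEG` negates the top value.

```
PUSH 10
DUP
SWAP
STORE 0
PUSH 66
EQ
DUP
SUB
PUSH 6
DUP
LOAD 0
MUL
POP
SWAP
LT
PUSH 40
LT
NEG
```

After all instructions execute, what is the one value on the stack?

PUSH 10 → [10]
DUP     → [10, 10]
SWAP    → [10, 10]
STORE 0 → [10]
PUSH 66 → [10, 66]
EQ      → [0]
DUP     → [0, 0]
SUB     → [0]
PUSH 6  → [0, 6]
DUP     → [0, 6, 6]
LOAD 0  → [0, 6, 6, 10]
MUL     → [0, 6, 60]
POP     → [0, 6]
SWAP    → [6, 0]
LT      → [0]
PUSH 40 → [0, 40]
LT      → [1]
NEG     → [-1]

-1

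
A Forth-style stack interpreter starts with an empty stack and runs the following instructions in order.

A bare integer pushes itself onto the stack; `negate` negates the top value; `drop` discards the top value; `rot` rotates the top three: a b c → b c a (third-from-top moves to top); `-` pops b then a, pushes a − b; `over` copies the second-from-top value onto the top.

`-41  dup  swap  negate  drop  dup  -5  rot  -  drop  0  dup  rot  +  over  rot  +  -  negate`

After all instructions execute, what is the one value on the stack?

-41    → [-41]
dup    → [-41, -41]
swap   → [-41, -41]
negate → [-41, 41]
drop   → [-41]
dup    → [-41, -41]
-5     → [-41, -41, -5]
rot    → [-41, -5, -41]
-      → [-41, 36]
drop   → [-41]
0      → [-41, 0]
dup    → [-41, 0, 0]
rot    → [0, 0, -41]
+      → [0, -41]
over   → [0, -41, 0]
rot    → [-41, 0, 0]
+      → [-41, 0]
-      → [-41]
negate → [41]

41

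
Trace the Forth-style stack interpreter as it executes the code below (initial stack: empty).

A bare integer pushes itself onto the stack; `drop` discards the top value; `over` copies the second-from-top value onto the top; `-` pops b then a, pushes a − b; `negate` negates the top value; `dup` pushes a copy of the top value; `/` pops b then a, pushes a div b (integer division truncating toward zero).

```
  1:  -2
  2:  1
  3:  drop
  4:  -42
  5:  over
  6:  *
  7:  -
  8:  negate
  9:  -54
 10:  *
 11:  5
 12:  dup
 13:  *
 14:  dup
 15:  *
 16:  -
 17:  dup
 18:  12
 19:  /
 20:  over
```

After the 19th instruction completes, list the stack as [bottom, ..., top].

[-5269, -439]

-2     : -2
1      : -2 1
drop   : -2
-42    : -2 -42
over   : -2 -42 -2
*      : -2 84
-      : -86
negate : 86
-54    : 86 -54
*      : -4644
5      : -4644 5
dup    : -4644 5 5
*      : -4644 25
dup    : -4644 25 25
*      : -4644 625
-      : -5269
dup    : -5269 -5269
12     : -5269 -5269 12
/      : -5269 -439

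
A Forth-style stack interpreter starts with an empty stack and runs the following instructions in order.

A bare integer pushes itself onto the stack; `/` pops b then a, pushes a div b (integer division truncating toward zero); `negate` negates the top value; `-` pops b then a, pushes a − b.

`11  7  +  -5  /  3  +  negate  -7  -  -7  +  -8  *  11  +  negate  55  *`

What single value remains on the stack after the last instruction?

-605

11     -> 11
7      -> 11 7
+      -> 18
-5     -> 18 -5
/      -> -3
3      -> -3 3
+      -> 0
negate -> 0
-7     -> 0 -7
-      -> 7
-7     -> 7 -7
+      -> 0
-8     -> 0 -8
*      -> 0
11     -> 0 11
+      -> 11
negate -> -11
55     -> -11 55
*      -> -605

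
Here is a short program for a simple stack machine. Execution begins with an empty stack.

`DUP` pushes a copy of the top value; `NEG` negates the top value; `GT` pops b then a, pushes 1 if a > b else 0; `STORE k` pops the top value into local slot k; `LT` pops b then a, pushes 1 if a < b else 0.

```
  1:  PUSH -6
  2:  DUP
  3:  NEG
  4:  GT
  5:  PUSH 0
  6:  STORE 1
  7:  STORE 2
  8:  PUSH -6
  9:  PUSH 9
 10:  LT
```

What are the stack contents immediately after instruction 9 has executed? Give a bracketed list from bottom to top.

[-6, 9]

PUSH -6 → [-6]
DUP     → [-6, -6]
NEG     → [-6, 6]
GT      → [0]
PUSH 0  → [0, 0]
STORE 1 → [0]
STORE 2 → []
PUSH -6 → [-6]
PUSH 9  → [-6, 9]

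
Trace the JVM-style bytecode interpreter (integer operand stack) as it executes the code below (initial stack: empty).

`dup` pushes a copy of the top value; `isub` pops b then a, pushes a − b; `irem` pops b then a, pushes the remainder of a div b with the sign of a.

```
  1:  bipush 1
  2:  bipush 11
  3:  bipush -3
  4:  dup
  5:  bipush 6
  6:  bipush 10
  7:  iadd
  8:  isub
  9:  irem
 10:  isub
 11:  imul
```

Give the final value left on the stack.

bipush 1  -> [1]
bipush 11 -> [1, 11]
bipush -3 -> [1, 11, -3]
dup       -> [1, 11, -3, -3]
bipush 6  -> [1, 11, -3, -3, 6]
bipush 10 -> [1, 11, -3, -3, 6, 10]
iadd      -> [1, 11, -3, -3, 16]
isub      -> [1, 11, -3, -19]
irem      -> [1, 11, -3]
isub      -> [1, 14]
imul      -> [14]

14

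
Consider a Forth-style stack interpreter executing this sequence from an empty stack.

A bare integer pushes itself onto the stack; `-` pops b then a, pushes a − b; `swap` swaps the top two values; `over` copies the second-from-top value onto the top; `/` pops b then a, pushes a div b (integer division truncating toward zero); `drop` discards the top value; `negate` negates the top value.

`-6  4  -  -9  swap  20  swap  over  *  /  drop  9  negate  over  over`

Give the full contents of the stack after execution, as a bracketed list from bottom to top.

[-9, -9, -9, -9]

-6     → [-6]
4      → [-6, 4]
-      → [-10]
-9     → [-10, -9]
swap   → [-9, -10]
20     → [-9, -10, 20]
swap   → [-9, 20, -10]
over   → [-9, 20, -10, 20]
*      → [-9, 20, -200]
/      → [-9, 0]
drop   → [-9]
9      → [-9, 9]
negate → [-9, -9]
over   → [-9, -9, -9]
over   → [-9, -9, -9, -9]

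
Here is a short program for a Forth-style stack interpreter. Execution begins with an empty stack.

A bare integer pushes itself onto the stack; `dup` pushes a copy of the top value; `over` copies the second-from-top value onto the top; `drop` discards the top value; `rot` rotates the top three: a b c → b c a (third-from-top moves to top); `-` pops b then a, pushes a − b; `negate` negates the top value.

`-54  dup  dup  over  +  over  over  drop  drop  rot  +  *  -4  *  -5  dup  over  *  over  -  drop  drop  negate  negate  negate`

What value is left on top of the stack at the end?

-54     [-54]
dup     [-54, -54]
dup     [-54, -54, -54]
over    [-54, -54, -54, -54]
+       [-54, -54, -108]
over    [-54, -54, -108, -54]
over    [-54, -54, -108, -54, -108]
drop    [-54, -54, -108, -54]
drop    [-54, -54, -108]
rot     [-54, -108, -54]
+       [-54, -162]
*       [8748]
-4      [8748, -4]
*       [-34992]
-5      [-34992, -5]
dup     [-34992, -5, -5]
over    [-34992, -5, -5, -5]
*       [-34992, -5, 25]
over    [-34992, -5, 25, -5]
-       [-34992, -5, 30]
drop    [-34992, -5]
drop    [-34992]
negate  [34992]
negate  [-34992]
negate  [34992]

34992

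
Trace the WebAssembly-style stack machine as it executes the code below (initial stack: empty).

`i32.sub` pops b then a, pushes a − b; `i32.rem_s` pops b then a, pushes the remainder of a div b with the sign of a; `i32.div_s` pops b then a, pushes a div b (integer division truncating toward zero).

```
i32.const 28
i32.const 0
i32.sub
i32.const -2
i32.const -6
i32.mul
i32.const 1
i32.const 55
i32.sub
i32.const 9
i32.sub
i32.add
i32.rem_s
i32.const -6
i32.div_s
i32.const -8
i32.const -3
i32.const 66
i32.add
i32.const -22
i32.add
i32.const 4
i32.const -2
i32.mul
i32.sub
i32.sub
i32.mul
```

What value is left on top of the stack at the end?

228

i32.const 28   28
i32.const 0    28 0
i32.sub        28
i32.const -2   28 -2
i32.const -6   28 -2 -6
i32.mul        28 12
i32.const 1    28 12 1
i32.const 55   28 12 1 55
i32.sub        28 12 -54
i32.const 9    28 12 -54 9
i32.sub        28 12 -63
i32.add        28 -51
i32.rem_s      28
i32.const -6   28 -6
i32.div_s      -4
i32.const -8   -4 -8
i32.const -3   -4 -8 -3
i32.const 66   -4 -8 -3 66
i32.add        -4 -8 63
i32.const -22  -4 -8 63 -22
i32.add        -4 -8 41
i32.const 4    -4 -8 41 4
i32.const -2   -4 -8 41 4 -2
i32.mul        -4 -8 41 -8
i32.sub        -4 -8 49
i32.sub        -4 -57
i32.mul        228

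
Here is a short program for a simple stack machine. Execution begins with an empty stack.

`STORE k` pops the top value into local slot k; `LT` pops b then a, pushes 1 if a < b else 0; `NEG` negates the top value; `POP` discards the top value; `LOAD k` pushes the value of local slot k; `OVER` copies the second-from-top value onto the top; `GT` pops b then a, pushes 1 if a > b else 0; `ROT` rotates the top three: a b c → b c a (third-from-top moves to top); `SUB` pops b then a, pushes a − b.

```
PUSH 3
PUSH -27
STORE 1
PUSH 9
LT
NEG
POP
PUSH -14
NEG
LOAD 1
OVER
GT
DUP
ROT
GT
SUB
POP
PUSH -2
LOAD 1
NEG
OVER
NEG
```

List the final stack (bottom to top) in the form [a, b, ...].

[-2, 27, 2]

PUSH 3   → [3]
PUSH -27 → [3, -27]
STORE 1  → [3]
PUSH 9   → [3, 9]
LT       → [1]
NEG      → [-1]
POP      → []
PUSH -14 → [-14]
NEG      → [14]
LOAD 1   → [14, -27]
OVER     → [14, -27, 14]
GT       → [14, 0]
DUP      → [14, 0, 0]
ROT      → [0, 0, 14]
GT       → [0, 0]
SUB      → [0]
POP      → []
PUSH -2  → [-2]
LOAD 1   → [-2, -27]
NEG      → [-2, 27]
OVER     → [-2, 27, -2]
NEG      → [-2, 27, 2]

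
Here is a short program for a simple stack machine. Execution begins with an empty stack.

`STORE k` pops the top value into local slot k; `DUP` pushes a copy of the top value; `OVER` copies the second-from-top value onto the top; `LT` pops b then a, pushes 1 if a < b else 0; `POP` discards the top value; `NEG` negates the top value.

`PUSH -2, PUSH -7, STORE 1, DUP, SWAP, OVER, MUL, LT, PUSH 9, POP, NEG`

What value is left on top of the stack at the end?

-1

PUSH -2  [-2]
PUSH -7  [-2, -7]
STORE 1  [-2]
DUP      [-2, -2]
SWAP     [-2, -2]
OVER     [-2, -2, -2]
MUL      [-2, 4]
LT       [1]
PUSH 9   [1, 9]
POP      [1]
NEG      [-1]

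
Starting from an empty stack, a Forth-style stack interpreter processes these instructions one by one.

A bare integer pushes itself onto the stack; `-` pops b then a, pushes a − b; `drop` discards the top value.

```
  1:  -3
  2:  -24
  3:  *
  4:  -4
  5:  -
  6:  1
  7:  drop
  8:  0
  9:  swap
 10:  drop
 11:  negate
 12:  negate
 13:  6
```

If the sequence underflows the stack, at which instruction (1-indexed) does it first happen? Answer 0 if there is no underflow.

-3     → [-3]
-24    → [-3, -24]
*      → [72]
-4     → [72, -4]
-      → [76]
1      → [76, 1]
drop   → [76]
0      → [76, 0]
swap   → [0, 76]
drop   → [0]
negate → [0]
negate → [0]
6      → [0, 6]

0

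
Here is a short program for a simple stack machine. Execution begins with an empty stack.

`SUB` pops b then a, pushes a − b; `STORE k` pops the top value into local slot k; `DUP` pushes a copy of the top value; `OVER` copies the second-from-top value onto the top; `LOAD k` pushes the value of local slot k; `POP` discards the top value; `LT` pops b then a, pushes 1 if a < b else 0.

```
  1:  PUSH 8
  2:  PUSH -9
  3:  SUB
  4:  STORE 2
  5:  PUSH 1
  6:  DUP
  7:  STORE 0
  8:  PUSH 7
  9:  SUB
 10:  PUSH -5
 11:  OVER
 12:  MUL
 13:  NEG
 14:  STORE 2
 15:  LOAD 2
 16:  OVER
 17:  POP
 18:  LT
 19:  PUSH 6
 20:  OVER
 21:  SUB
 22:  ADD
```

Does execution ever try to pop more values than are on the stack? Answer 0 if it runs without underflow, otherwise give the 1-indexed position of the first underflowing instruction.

PUSH 8   [8]
PUSH -9  [8, -9]
SUB      [17]
STORE 2  []
PUSH 1   [1]
DUP      [1, 1]
STORE 0  [1]
PUSH 7   [1, 7]
SUB      [-6]
PUSH -5  [-6, -5]
OVER     [-6, -5, -6]
MUL      [-6, 30]
NEG      [-6, -30]
STORE 2  [-6]
LOAD 2   [-6, -30]
OVER     [-6, -30, -6]
POP      [-6, -30]
LT       [0]
PUSH 6   [0, 6]
OVER     [0, 6, 0]
SUB      [0, 6]
ADD      [6]

0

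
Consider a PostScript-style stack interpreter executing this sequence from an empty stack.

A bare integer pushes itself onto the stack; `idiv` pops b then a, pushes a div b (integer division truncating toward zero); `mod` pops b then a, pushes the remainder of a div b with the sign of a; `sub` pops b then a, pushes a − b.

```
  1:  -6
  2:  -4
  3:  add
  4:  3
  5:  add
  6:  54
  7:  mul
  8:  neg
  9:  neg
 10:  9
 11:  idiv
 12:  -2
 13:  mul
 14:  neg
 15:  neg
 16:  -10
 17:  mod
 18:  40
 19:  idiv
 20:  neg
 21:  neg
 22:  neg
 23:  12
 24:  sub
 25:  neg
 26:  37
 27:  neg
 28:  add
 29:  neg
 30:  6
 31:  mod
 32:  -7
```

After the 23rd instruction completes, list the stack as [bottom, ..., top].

[0, 12]

-6   : [-6]
-4   : [-6, -4]
add  : [-10]
3    : [-10, 3]
add  : [-7]
54   : [-7, 54]
mul  : [-378]
neg  : [378]
neg  : [-378]
9    : [-378, 9]
idiv : [-42]
-2   : [-42, -2]
mul  : [84]
neg  : [-84]
neg  : [84]
-10  : [84, -10]
mod  : [4]
40   : [4, 40]
idiv : [0]
neg  : [0]
neg  : [0]
neg  : [0]
12   : [0, 12]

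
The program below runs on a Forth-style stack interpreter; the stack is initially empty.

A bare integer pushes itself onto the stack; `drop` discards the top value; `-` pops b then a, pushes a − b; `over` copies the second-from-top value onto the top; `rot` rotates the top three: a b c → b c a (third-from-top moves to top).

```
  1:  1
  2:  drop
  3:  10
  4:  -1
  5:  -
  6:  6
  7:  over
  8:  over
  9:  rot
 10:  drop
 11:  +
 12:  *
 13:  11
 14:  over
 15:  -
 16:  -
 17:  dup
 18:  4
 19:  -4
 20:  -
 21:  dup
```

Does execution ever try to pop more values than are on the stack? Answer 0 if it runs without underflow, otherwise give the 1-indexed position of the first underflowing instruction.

0

1    -> [1]
drop -> []
10   -> [10]
-1   -> [10, -1]
-    -> [11]
6    -> [11, 6]
over -> [11, 6, 11]
over -> [11, 6, 11, 6]
rot  -> [11, 11, 6, 6]
drop -> [11, 11, 6]
+    -> [11, 17]
*    -> [187]
11   -> [187, 11]
over -> [187, 11, 187]
-    -> [187, -176]
-    -> [363]
dup  -> [363, 363]
4    -> [363, 363, 4]
-4   -> [363, 363, 4, -4]
-    -> [363, 363, 8]
dup  -> [363, 363, 8, 8]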